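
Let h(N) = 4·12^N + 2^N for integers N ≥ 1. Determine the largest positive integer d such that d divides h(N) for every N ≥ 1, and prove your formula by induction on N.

Computing the first values: h(1) = 50 and h(2) = 580; gcd(50, 580) = 10, so d ≤ 10.
We prove 10 | 4·12^N + 2^N for all N ≥ 1 by induction on N.
When N = 1: h(1) = 50 = 10·(5), so 10 | h(1).
For the inductive step, assume it holds for an arbitrary i ≥ 1, i.e. 10 | h(i). Then
h(i+1) − 12·h(i) = (4·12^(i+1) + 2^(i+1)) − 12·(4·12^i + 2^i) = (1)·2^i·(2 − 12) = (-10)·2^i. Since 10 | h(i) by the inductive hypothesis, 10 | 12·h(i); and 10 | -10 since -10 = 10·-1. Therefore 10 | h(i+1).
This completes the induction.
Therefore the largest such d is 10.

d = 10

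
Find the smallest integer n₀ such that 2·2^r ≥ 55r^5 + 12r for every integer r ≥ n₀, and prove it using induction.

n₀ = 30

At r = 29: 1073741824 < 1128113543, so the inequality fails and n₀ ≥ 30. We prove 2·2^r ≥ 55r^5 + 12r for all r ≥ 30.
For the base case r = 30: 2·2^r = 2147483648 and 55r^5 + 12r = 1336500360, so 2147483648 ≥ 1336500360.
Inductive step: assume the claim holds for r = i, so 2·2^i ≥ 55i^5 + 12i.
Then 2·2^(i + 1) = 2·(2·2^i) ≥ 2·(55i^5 + 12i).
Also, for i ≥ 30 we have 2·(55i^5 + 12i) ≥ 55(i+1)^5 + 12(i+1), since 2·(55i^5 + 12i) − (55(i+1)^5 + 12(i+1)) = 55i^5 - 275i^4 - 550i^3 - 550i^2 - 263i - 67, which is nonnegative for all i ≥ 30.
Combining, 2·2^(i + 1) ≥ 55(i+1)^5 + 12(i+1).
This completes the induction.
Hence the smallest such n₀ is 30.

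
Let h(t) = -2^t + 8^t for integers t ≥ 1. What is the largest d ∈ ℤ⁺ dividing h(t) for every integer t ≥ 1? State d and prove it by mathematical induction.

Computing the first values: h(1) = 6 and h(2) = 60; gcd(6, 60) = 6, so d ≤ 6.
We prove 6 | -2^t + 8^t for all t ≥ 1 by induction on t.
Base step (t = 1): h(1) = 6 = 6·(1), so 6 | h(1).
For the inductive step, assume it holds for an arbitrary j ≥ 1, i.e. 6 | h(j). Then
8^{j+1} − 2^{j+1} = 8·8^j − 2·2^j = 8·(8^j − 2^j) + (6)·2^j. The first term is divisible by 6 by the inductive hypothesis, and the second term (6)·2^j is divisible by 6 since 6 | 6. Hence 6 | h(j+1).
By the principle of mathematical induction, the result holds for all t ≥ 1.
Therefore the largest such d is 6.

d = 6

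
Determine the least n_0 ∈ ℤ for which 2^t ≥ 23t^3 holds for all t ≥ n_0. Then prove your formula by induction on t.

At t = 16: 65536 < 94208, so the inequality fails and n_0 ≥ 17. We prove 2^t ≥ 23t^3 for all t ≥ 17.
For the base case t = 17: 2^t = 131072 and 23t^3 = 112999, so 131072 ≥ 112999.
Inductive step: suppose the statement holds for some k ≥ 17, so 2^k ≥ 23k^3.
Then 2^(k + 1) = 2·(2^k) ≥ 2·(23k^3).
Also, for k ≥ 17 we have 2·(23k^3) ≥ 23(k+1)^3, since 2 ≥ (1 + 1/k)^3 for all k ≥ 17.
Combining, 2^(k + 1) ≥ 23(k+1)^3.
By the principle of mathematical induction, the result holds for all t ≥ 17.
Hence the smallest such n_0 is 17.

n_0 = 17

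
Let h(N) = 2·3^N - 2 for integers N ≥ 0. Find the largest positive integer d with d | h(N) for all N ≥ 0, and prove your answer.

Computing the first values: h(0) = 0 and h(1) = 4; gcd(0, 4) = 4, so d ≤ 4.
We prove 4 | 2·3^N - 2 for all N ≥ 0 by induction on N.
When N = 0: h(0) = 0 = 4·(0), so 4 | h(0).
For the inductive step, assume it holds for an arbitrary m ≥ 0, i.e. 4 | h(m). Then
h(m+1) = 2·3^(m+1) - 2 = 3·(2·3^m - 2) + 4 = 3·h(m) + 4. The first term is divisible by 4 by the inductive hypothesis, and 4 is divisible by 4. Hence 4 | h(m+1).
This completes the induction.
Therefore the largest such d is 4.

d = 4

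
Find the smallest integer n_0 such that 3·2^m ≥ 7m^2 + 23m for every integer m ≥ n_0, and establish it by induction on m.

n_0 = 8

At m = 7: 384 < 504, so the inequality fails and n_0 ≥ 8. We prove 3·2^m ≥ 7m^2 + 23m for all m ≥ 8.
Base case (m = 8): 3·2^m = 768 and 7m^2 + 23m = 632, so 768 ≥ 632.
Inductive step: assume the claim holds for m = p, so 3·2^p ≥ 7p^2 + 23p.
Then 3·2^(p + 1) = 2·(3·2^p) ≥ 2·(7p^2 + 23p).
Also, for p ≥ 8 we have 2·(7p^2 + 23p) ≥ 7(p+1)^2 + 23(p+1), since 2·(7p^2 + 23p) − (7(p+1)^2 + 23(p+1)) = 7p^2 + 9p - 30, which is nonnegative for all p ≥ 8.
Combining, 3·2^(p + 1) ≥ 7(p+1)^2 + 23(p+1).
Hence, by induction on m, the claim holds for every m ≥ 8.
Hence the smallest such n_0 is 8.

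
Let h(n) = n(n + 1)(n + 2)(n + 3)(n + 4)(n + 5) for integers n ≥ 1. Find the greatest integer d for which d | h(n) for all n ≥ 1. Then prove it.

d = 720

Computing the first values: h(1) = 720 and h(2) = 5040; gcd(720, 5040) = 720, so d ≤ 720.
We prove 720 | n(n + 1)(n + 2)(n + 3)(n + 4)(n + 5) for all n ≥ 1 by induction on n.
Base case (n = 1): h(1) = 720 = 720·(1), so 720 | h(1).
For the inductive step, assume it holds for an arbitrary p ≥ 1, i.e. 720 | h(p). Then
h(p+1) − h(p) = (p+1)·(p+2)·(p+3)·(p+4)·(p+5)·(p+6) − p·(p+1)·(p+2)·(p+3)·(p+4)·(p+5) = (p+1)·(p+2)·(p+3)·(p+4)·(p+5)·[(p+6) − p] = 6·(p+1)·(p+2)·(p+3)·(p+4)·(p+5). The product of 5 consecutive integers is divisible by (5)! = 120, so h(p+1) − h(p) is divisible by 6·120 = 720. By the inductive hypothesis 720 | h(p), hence 720 | h(p+1).
By the principle of mathematical induction, the result holds for all n ≥ 1.
Therefore the largest such d is 720.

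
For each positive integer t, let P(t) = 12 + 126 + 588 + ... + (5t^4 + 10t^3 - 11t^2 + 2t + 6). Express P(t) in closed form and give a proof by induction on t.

We claim P(t) = t(t^4 + 5t^3 + 3t^2 - 2t + 5) for all t ≥ 1.
Base step (t = 1): P(1) = 12, and the closed form gives 12. They agree.
Inductive step: suppose the statement holds for some k ≥ 1, so P(k) = k(k^4 + 5k^3 + 3k^2 - 2k + 5).
Then P(k+1) = P(k) + (5k^4 + 30k^3 + 49k^2 + 30k + 12) = (k(k^4 + 5k^3 + 3k^2 - 2k + 5)) + (5k^4 + 30k^3 + 49k^2 + 30k + 12).
Simplifying, P(k+1) = (k + 1)(k^4 + 9k^3 + 24k^2 + 23k + 12) = (k+1)((k+1)^4 + 5(k+1)^3 + 3(k+1)^2 - 2(k+1) + 5),
which is the closed form with t = k+1.
Hence, by induction on t, the claim holds for every t ≥ 1.

P(t) = t(t^4 + 5t^3 + 3t^2 - 2t + 5)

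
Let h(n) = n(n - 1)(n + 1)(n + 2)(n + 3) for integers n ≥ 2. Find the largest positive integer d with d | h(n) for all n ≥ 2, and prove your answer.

Computing the first values: h(2) = 120 and h(3) = 720; gcd(120, 720) = 120, so d ≤ 120.
We prove 120 | n(n - 1)(n + 1)(n + 2)(n + 3) for all n ≥ 2 by induction on n.
When n = 2: h(2) = 120 = 120·(1), so 120 | h(2).
Inductive step: assume the claim holds for n = k, i.e. 120 | h(k). Then
h(k+1) − h(k) = k·(k+1)·(k+2)·(k+3)·(k+4) − (k-1)·k·(k+1)·(k+2)·(k+3) = k·(k+1)·(k+2)·(k+3)·[(k+4) − (k-1)] = 5·k·(k+1)·(k+2)·(k+3). The product of 4 consecutive integers is divisible by (4)! = 24, so h(k+1) − h(k) is divisible by 5·24 = 120. By the inductive hypothesis 120 | h(k), hence 120 | h(k+1).
By induction, the statement is established for all n ≥ 2.
Therefore the largest such d is 120.

d = 120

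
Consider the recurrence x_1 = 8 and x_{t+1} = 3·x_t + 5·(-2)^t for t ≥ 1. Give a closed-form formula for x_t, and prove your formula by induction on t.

Computing the first terms: x_1 = 8, x_2 = 14, x_3 = 62. This suggests x_t = -(-2)^t + 2·3^t.
Base case (t = 1): the formula gives 8 = 8 = x_1.
Inductive step: assume the claim holds for t = i, so x_i = -(-2)^i + 2·3^i.
Then x_{i+1} = 3·x_i + 5·(-2)^i = 3·(-(-2)^i + 2·3^i) + 5·(-2)^i = -(-2)^(i + 1) + 2·3^(i + 1),
which is the claimed formula at t = i+1.
Hence, by induction on t, the claim holds for every t ≥ 1.

x_t = -(-2)^t + 2·3^t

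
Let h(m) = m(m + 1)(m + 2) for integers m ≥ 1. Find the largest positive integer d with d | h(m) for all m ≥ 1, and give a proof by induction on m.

d = 6

Computing the first values: h(1) = 6 and h(2) = 24; gcd(6, 24) = 6, so d ≤ 6.
We prove 6 | m(m + 1)(m + 2) for all m ≥ 1 by induction on m.
When m = 1: h(1) = 6 = 6·(1), so 6 | h(1).
Inductive step: suppose the statement holds for some j ≥ 1, i.e. 6 | h(j). Then
h(j+1) − h(j) = (j+1)·(j+2)·(j+3) − j·(j+1)·(j+2) = (j+1)·(j+2)·[(j+3) − j] = 3·(j+1)·(j+2). The product of 2 consecutive integers is divisible by (2)! = 2, so h(j+1) − h(j) is divisible by 3·2 = 6. By the inductive hypothesis 6 | h(j), hence 6 | h(j+1).
This completes the induction.
Therefore the largest such d is 6.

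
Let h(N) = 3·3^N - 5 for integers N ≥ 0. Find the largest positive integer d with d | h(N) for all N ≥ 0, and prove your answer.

d = 2

Computing the first values: h(0) = -2 and h(1) = 4; gcd(-2, 4) = 2, so d ≤ 2.
We prove 2 | 3·3^N - 5 for all N ≥ 0 by induction on N.
When N = 0: h(0) = -2 = 2·(-1), so 2 | h(0).
Inductive step: suppose the statement holds for some r ≥ 0, i.e. 2 | h(r). Then
h(r+1) = 3·3^(r+1) - 5 = 3·(3·3^r - 5) + 10 = 3·h(r) + 10. The first term is divisible by 2 by the inductive hypothesis, and 10 is divisible by 2. Hence 2 | h(r+1).
Hence, by induction on N, the claim holds for every N ≥ 0.
Therefore the largest such d is 2.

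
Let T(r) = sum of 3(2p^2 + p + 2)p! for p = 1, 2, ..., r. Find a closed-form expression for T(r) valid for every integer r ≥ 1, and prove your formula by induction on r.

T(r) = (6r + 3)(r + 1)! - 3

We claim T(r) = (6r + 3)(r + 1)! - 3 for all r ≥ 1.
For the base case r = 1: T(1) = 15, and the closed form gives 15. They agree.
For the inductive step, assume it holds for an arbitrary p ≥ 1, so T(p) = (6p + 3)(p + 1)! - 3.
Then T(p+1) = T(p) + (3(2p^2 + 5p + 5)(p + 1)!) = ((6p + 3)(p + 1)! - 3) + (3(2p^2 + 5p + 5)(p + 1)!).
Simplifying, T(p+1) = (6(p+1) + 3)((p+1) + 1)! - 3,
which is the closed form with r = p+1.
Hence, by induction on r, the claim holds for every r ≥ 1.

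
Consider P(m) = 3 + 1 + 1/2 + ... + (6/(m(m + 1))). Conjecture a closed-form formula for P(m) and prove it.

P(m) = 6m/(m + 1)

We claim P(m) = 6m/(m + 1) for all m ≥ 1.
For the base case m = 1: P(1) = 3, and the closed form gives 3. They agree.
Inductive step: assume the claim holds for m = r, so P(r) = 6r/(r + 1).
Then P(r+1) = P(r) + (6/((r + 1)(r + 2))) = (6r/(r + 1)) + (6/((r + 1)(r + 2))).
Simplifying, P(r+1) = 6(r + 1)/(r + 2) = 6(r+1)/((r+1) + 1),
which is the closed form with m = r+1.
By the principle of mathematical induction, the result holds for all m ≥ 1.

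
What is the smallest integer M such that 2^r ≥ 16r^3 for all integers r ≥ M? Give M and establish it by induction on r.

At r = 15: 32768 < 54000, so the inequality fails and M ≥ 16. We prove 2^r ≥ 16r^3 for all r ≥ 16.
For the base case r = 16: 2^r = 65536 and 16r^3 = 65536, so 65536 ≥ 65536.
Inductive step: assume the claim holds for r = i, so 2^i ≥ 16i^3.
Then 2^(i + 1) = 2·(2^i) ≥ 2·(16i^3).
Also, for i ≥ 16 we have 2·(16i^3) ≥ 16(i+1)^3, since 2 ≥ (1 + 1/i)^3 for all i ≥ 16.
Combining, 2^(i + 1) ≥ 16(i+1)^3.
By the principle of mathematical induction, the result holds for all r ≥ 16.
Hence the smallest such M is 16.

M = 16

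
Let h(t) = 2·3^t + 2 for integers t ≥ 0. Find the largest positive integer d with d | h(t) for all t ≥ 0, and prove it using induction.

Computing the first values: h(0) = 4 and h(1) = 8; gcd(4, 8) = 4, so d ≤ 4.
We prove 4 | 2·3^t + 2 for all t ≥ 0 by induction on t.
Base case (t = 0): h(0) = 4 = 4·(1), so 4 | h(0).
Inductive step: assume the claim holds for t = j, i.e. 4 | h(j). Then
h(j+1) = 2·3^(j+1) + 2 = 3·(2·3^j + 2) - 4 = 3·h(j) - 4. The first term is divisible by 4 by the inductive hypothesis, and -4 is divisible by 4. Hence 4 | h(j+1).
By the principle of mathematical induction, the result holds for all t ≥ 0.
Therefore the largest such d is 4.

d = 4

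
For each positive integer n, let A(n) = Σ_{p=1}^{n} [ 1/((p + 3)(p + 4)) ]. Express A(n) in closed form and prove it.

A(n) = n/(4(n + 4))

We claim A(n) = n/(4(n + 4)) for all n ≥ 1.
When n = 1: A(1) = 1/20, and the closed form gives 1/20. They agree.
For the inductive step, assume it holds for an arbitrary p ≥ 1, so A(p) = p/(4(p + 4)).
Then A(p+1) = A(p) + (1/((p + 4)(p + 5))) = (p/(4(p + 4))) + (1/((p + 4)(p + 5))).
Simplifying, A(p+1) = (p + 1)/(4(p + 5)) = (p+1)/(4((p+1) + 4)),
which is the closed form with n = p+1.
By induction, the statement is established for all n ≥ 1.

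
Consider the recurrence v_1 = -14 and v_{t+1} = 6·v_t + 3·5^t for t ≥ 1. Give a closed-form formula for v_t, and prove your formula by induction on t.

Computing the first terms: v_1 = -14, v_2 = -69, v_3 = -339. This suggests v_t = -3·5^t + 6^(t - 1).
Base step (t = 1): the formula gives -14 = -14 = v_1.
Suppose the result is true for t = p, so v_p = -3·5^p + 6^(p - 1).
Then v_{p+1} = 6·v_p + 3·5^p = 6·(-3·5^p + 6^(p - 1)) + 3·5^p = -3·5^(p + 1) + 6^p = -3·5^(p+1) + 6^((p+1) - 1),
which is the claimed formula at t = p+1.
By the principle of mathematical induction, the result holds for all t ≥ 1.

v_t = -3·5^t + 6^(t - 1)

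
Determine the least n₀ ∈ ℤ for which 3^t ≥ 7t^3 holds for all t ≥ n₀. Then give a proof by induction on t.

n₀ = 8

At t = 7: 2187 < 2401, so the inequality fails and n₀ ≥ 8. We prove 3^t ≥ 7t^3 for all t ≥ 8.
Base case (t = 8): 3^t = 6561 and 7t^3 = 3584, so 6561 ≥ 3584.
For the inductive step, assume it holds for an arbitrary j ≥ 8, so 3^j ≥ 7j^3.
Then 3^(j + 1) = 3·(3^j) ≥ 3·(7j^3).
Also, for j ≥ 8 we have 3·(7j^3) ≥ 7(j+1)^3, since 3 ≥ (1 + 1/j)^3 for all j ≥ 8.
Combining, 3^(j + 1) ≥ 7(j+1)^3.
By the principle of mathematical induction, the result holds for all t ≥ 8.
Hence the smallest such n₀ is 8.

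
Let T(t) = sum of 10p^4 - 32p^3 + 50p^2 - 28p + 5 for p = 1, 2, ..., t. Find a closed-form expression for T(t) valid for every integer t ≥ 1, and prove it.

T(t) = t(2t^4 - 3t^3 + 4t^2 + 3t - 1)

We claim T(t) = t(2t^4 - 3t^3 + 4t^2 + 3t - 1) for all t ≥ 1.
Base case (t = 1): T(1) = 5, and the closed form gives 5. They agree.
For the inductive step, assume it holds for an arbitrary p ≥ 1, so T(p) = p(2p^4 - 3p^3 + 4p^2 + 3p - 1).
Then T(p+1) = T(p) + (10p^4 + 8p^3 + 14p^2 + 16p + 5) = (p(2p^4 - 3p^3 + 4p^2 + 3p - 1)) + (10p^4 + 8p^3 + 14p^2 + 16p + 5).
Simplifying, T(p+1) = (p + 1)(2p^4 + 5p^3 + 7p^2 + 10p + 5) = (p+1)(2(p+1)^4 - 3(p+1)^3 + 4(p+1)^2 + 3(p+1) - 1),
which is the closed form with t = p+1.
This completes the induction.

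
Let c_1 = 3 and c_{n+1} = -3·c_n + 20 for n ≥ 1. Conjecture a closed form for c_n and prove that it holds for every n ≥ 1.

Computing the first terms: c_1 = 3, c_2 = 11, c_3 = -13. This suggests c_n = -2(-3)^(n - 1) + 5.
Base case (n = 1): the formula gives 3 = 3 = c_1.
Inductive step: assume the claim holds for n = j, so c_j = -2(-3)^(j - 1) + 5.
Then c_{j+1} = -3·c_j + 20 = -3·(-2(-3)^(j - 1) + 5) + 20 = -2(-3)^j + 5 = -2(-3)^((j+1) - 1) + 5,
which is the claimed formula at n = j+1.
This completes the induction.

c_n = -2(-3)^(n - 1) + 5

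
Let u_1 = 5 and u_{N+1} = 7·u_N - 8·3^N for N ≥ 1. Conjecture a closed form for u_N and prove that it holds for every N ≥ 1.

Computing the first terms: u_1 = 5, u_2 = 11, u_3 = 5. This suggests u_N = 2·3^N - 7^(N - 1).
For the base case N = 1: the formula gives 5 = 5 = u_1.
Suppose the result is true for N = i, so u_i = 2·3^i - 7^(i - 1).
Then u_{i+1} = 7·u_i - 8·3^i = 7·(2·3^i - 7^(i - 1)) - 8·3^i = 2·3^(i + 1) - 7^i = 2·3^(i+1) - 7^((i+1) - 1),
which is the claimed formula at N = i+1.
Hence, by induction on N, the claim holds for every N ≥ 1.

u_N = 2·3^N - 7^(N - 1)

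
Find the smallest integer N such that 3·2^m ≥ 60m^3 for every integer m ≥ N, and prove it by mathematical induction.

N = 17

At m = 16: 196608 < 245760, so the inequality fails and N ≥ 17. We prove 3·2^m ≥ 60m^3 for all m ≥ 17.
Base case (m = 17): 3·2^m = 393216 and 60m^3 = 294780, so 393216 ≥ 294780.
For the inductive step, assume it holds for an arbitrary j ≥ 17, so 3·2^j ≥ 60j^3.
Then 3·2^(j + 1) = 2·(3·2^j) ≥ 2·(60j^3).
Also, for j ≥ 17 we have 2·(60j^3) ≥ 60(j+1)^3, since 2 ≥ (1 + 1/j)^3 for all j ≥ 17.
Combining, 3·2^(j + 1) ≥ 60(j+1)^3.
By induction, the statement is established for all m ≥ 17.
Hence the smallest such N is 17.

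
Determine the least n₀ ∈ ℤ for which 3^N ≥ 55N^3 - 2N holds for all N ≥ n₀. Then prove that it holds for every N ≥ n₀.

n₀ = 10

At N = 9: 19683 < 40077, so the inequality fails and n₀ ≥ 10. We prove 3^N ≥ 55N^3 - 2N for all N ≥ 10.
For the base case N = 10: 3^N = 59049 and 55N^3 - 2N = 54980, so 59049 ≥ 54980.
Suppose the result is true for N = m, so 3^m ≥ 55m^3 - 2m.
Then 3^(m + 1) = 3·(3^m) ≥ 3·(55m^3 - 2m).
Also, for m ≥ 10 we have 3·(55m^3 - 2m) ≥ 55(m+1)^3 - 2(m+1), since 3·(55m^3 - 2m) − (55(m+1)^3 - 2(m+1)) = 110m^3 - 165m^2 - 169m - 53, which is nonnegative for all m ≥ 10.
Combining, 3^(m + 1) ≥ 55(m+1)^3 - 2(m+1).
By induction, the statement is established for all N ≥ 10.
Hence the smallest such n₀ is 10.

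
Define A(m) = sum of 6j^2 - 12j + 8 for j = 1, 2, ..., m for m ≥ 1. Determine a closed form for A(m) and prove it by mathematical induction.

A(m) = m(2m^2 - 3m + 3)

We claim A(m) = m(2m^2 - 3m + 3) for all m ≥ 1.
For the base case m = 1: A(1) = 2, and the closed form gives 2. They agree.
Inductive step: suppose the statement holds for some j ≥ 1, so A(j) = j(2j^2 - 3j + 3).
Then A(j+1) = A(j) + (6j^2 + 2) = (j(2j^2 - 3j + 3)) + (6j^2 + 2).
Simplifying, A(j+1) = (j + 1)(2j^2 + j + 2) = (j+1)(2(j+1)^2 - 3(j+1) + 3),
which is the closed form with m = j+1.
Hence, by induction on m, the claim holds for every m ≥ 1.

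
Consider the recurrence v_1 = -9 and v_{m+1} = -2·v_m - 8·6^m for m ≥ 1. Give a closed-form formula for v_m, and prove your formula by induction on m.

Computing the first terms: v_1 = -9, v_2 = -30, v_3 = -228. This suggests v_m = -3(-2)^(m - 1) - 6^m.
For the base case m = 1: the formula gives -9 = -9 = v_1.
Suppose the result is true for m = p, so v_p = -3(-2)^(p - 1) - 6^p.
Then v_{p+1} = -2·v_p - 8·6^p = -2·(-3(-2)^(p - 1) - 6^p) - 8·6^p = -3(-2)^p - 6^(p + 1) = -3(-2)^((p+1) - 1) - 6^(p+1),
which is the claimed formula at m = p+1.
By the principle of mathematical induction, the result holds for all m ≥ 1.

v_m = -3(-2)^(m - 1) - 6^m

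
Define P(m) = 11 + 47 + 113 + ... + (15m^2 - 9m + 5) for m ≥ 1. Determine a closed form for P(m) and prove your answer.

P(m) = m(5m^2 + 3m + 3)

We claim P(m) = m(5m^2 + 3m + 3) for all m ≥ 1.
Base case (m = 1): P(1) = 11, and the closed form gives 11. They agree.
Suppose the result is true for m = r, so P(r) = r(5r^2 + 3r + 3).
Then P(r+1) = P(r) + (15r^2 + 21r + 11) = (r(5r^2 + 3r + 3)) + (15r^2 + 21r + 11).
Simplifying, P(r+1) = (r + 1)(5r^2 + 13r + 11) = (r+1)(5(r+1)^2 + 3(r+1) + 3),
which is the closed form with m = r+1.
This completes the induction.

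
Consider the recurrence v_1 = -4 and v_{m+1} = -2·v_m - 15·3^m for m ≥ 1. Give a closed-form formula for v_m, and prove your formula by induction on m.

Computing the first terms: v_1 = -4, v_2 = -37, v_3 = -61. This suggests v_m = 5(-2)^(m - 1) - 3^(m + 1).
Base step (m = 1): the formula gives -4 = -4 = v_1.
For the inductive step, assume it holds for an arbitrary j ≥ 1, so v_j = 5(-2)^(j - 1) - 3^(j + 1).
Then v_{j+1} = -2·v_j - 15·3^j = -2·(5(-2)^(j - 1) - 3^(j + 1)) - 15·3^j = 5(-2)^j - 3^(j + 2) = 5(-2)^((j+1) - 1) - 3^((j+1) + 1),
which is the claimed formula at m = j+1.
By induction, the statement is established for all m ≥ 1.

v_m = 5(-2)^(m - 1) - 3^(m + 1)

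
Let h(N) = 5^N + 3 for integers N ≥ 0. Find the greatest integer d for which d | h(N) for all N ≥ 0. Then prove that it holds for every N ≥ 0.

d = 4

Computing the first values: h(0) = 4 and h(1) = 8; gcd(4, 8) = 4, so d ≤ 4.
We prove 4 | 5^N + 3 for all N ≥ 0 by induction on N.
Base step (N = 0): h(0) = 4 = 4·(1), so 4 | h(0).
For the inductive step, assume it holds for an arbitrary i ≥ 0, i.e. 4 | h(i). Then
h(i+1) = 5^(i+1) + 3 = 5·(5^i + 3) - 12 = 5·h(i) - 12. The first term is divisible by 4 by the inductive hypothesis, and -12 is divisible by 4. Hence 4 | h(i+1).
Hence, by induction on N, the claim holds for every N ≥ 0.
Therefore the largest such d is 4.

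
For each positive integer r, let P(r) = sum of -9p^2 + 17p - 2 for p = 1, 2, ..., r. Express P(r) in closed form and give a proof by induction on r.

P(r) = -r(3r^2 - 4r - 5)

We claim P(r) = -r(3r^2 - 4r - 5) for all r ≥ 1.
When r = 1: P(1) = 6, and the closed form gives 6. They agree.
Inductive step: suppose the statement holds for some p ≥ 1, so P(p) = p(-3p^2 + 4p + 5).
Then P(p+1) = P(p) + (-9p^2 - p + 6) = (p(-3p^2 + 4p + 5)) + (-9p^2 - p + 6).
Simplifying, P(p+1) = -(p + 1)(3p^2 + 2p - 6) = -(p+1)(3(p+1)^2 - 4(p+1) - 5),
which is the closed form with r = p+1.
Hence, by induction on r, the claim holds for every r ≥ 1.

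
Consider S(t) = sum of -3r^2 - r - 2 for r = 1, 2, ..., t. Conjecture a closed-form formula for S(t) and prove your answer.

We claim S(t) = -t(t^2 + 2t + 3) for all t ≥ 1.
Base step (t = 1): S(1) = -6, and the closed form gives -6. They agree.
Inductive step: assume the claim holds for t = r, so S(r) = r(-r^2 - 2r - 3).
Then S(r+1) = S(r) + (-r - 3(r + 1)^2 - 3) = (r(-r^2 - 2r - 3)) + (-r - 3(r + 1)^2 - 3).
Simplifying, S(r+1) = -(r + 1)(r^2 + 4r + 6) = -(r+1)((r+1)^2 + 2(r+1) + 3),
which is the closed form with t = r+1.
By the principle of mathematical induction, the result holds for all t ≥ 1.

S(t) = -t(t^2 + 2t + 3)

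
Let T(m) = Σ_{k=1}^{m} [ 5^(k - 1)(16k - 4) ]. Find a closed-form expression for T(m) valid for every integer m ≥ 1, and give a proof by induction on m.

T(m) = 2·5^m(2m - 1) + 2

We claim T(m) = 2·5^m(2m - 1) + 2 for all m ≥ 1.
When m = 1: T(1) = 12, and the closed form gives 12. They agree.
For the inductive step, assume it holds for an arbitrary k ≥ 1, so T(k) = 2·5^k(2k - 1) + 2.
Then T(k+1) = T(k) + (5^k(16k + 12)) = (2·5^k(2k - 1) + 2) + (5^k(16k + 12)).
Simplifying, T(k+1) = 20·5^k·k + 10·5^k + 2 = 2·5^(k+1)(2(k+1) - 1) + 2,
which is the closed form with m = k+1.
Hence, by induction on m, the claim holds for every m ≥ 1.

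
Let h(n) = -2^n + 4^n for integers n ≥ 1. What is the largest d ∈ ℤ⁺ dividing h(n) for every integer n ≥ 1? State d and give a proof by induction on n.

Computing the first values: h(1) = 2 and h(2) = 12; gcd(2, 12) = 2, so d ≤ 2.
We prove 2 | -2^n + 4^n for all n ≥ 1 by induction on n.
Base case (n = 1): h(1) = 2 = 2·(1), so 2 | h(1).
For the inductive step, assume it holds for an arbitrary j ≥ 1, i.e. 2 | h(j). Then
4^{j+1} − 2^{j+1} = 4·4^j − 2·2^j = 4·(4^j − 2^j) + (2)·2^j. The first term is divisible by 2 by the inductive hypothesis, and the second term (2)·2^j is divisible by 2 since 2 | 2. Hence 2 | h(j+1).
By the principle of mathematical induction, the result holds for all n ≥ 1.
Therefore the largest such d is 2.

d = 2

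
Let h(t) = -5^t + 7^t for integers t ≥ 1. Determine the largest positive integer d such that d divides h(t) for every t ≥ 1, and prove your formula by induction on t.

d = 2

Computing the first values: h(1) = 2 and h(2) = 24; gcd(2, 24) = 2, so d ≤ 2.
We prove 2 | -5^t + 7^t for all t ≥ 1 by induction on t.
For the base case t = 1: h(1) = 2 = 2·(1), so 2 | h(1).
Suppose the result is true for t = p, i.e. 2 | h(p). Then
7^{p+1} − 5^{p+1} = 7·7^p − 5·5^p = 7·(7^p − 5^p) + (2)·5^p. The first term is divisible by 2 by the inductive hypothesis, and the second term (2)·5^p is divisible by 2 since 2 | 2. Hence 2 | h(p+1).
By induction, the statement is established for all t ≥ 1.
Therefore the largest such d is 2.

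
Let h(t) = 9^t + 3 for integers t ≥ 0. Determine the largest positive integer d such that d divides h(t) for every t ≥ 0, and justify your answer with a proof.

Computing the first values: h(0) = 4 and h(1) = 12; gcd(4, 12) = 4, so d ≤ 4.
We prove 4 | 9^t + 3 for all t ≥ 0 by induction on t.
When t = 0: h(0) = 4 = 4·(1), so 4 | h(0).
Suppose the result is true for t = m, i.e. 4 | h(m). Then
h(m+1) = 9^(m+1) + 3 = 9·(9^m + 3) - 24 = 9·h(m) - 24. The first term is divisible by 4 by the inductive hypothesis, and -24 is divisible by 4. Hence 4 | h(m+1).
This completes the induction.
Therefore the largest such d is 4.

d = 4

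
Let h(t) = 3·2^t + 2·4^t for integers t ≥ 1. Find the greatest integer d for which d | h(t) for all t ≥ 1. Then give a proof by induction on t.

Computing the first values: h(1) = 14 and h(2) = 44; gcd(14, 44) = 2, so d ≤ 2.
We prove 2 | 3·2^t + 2·4^t for all t ≥ 1 by induction on t.
When t = 1: h(1) = 14 = 2·(7), so 2 | h(1).
For the inductive step, assume it holds for an arbitrary p ≥ 1, i.e. 2 | h(p). Then
h(p+1) − 4·h(p) = (3·2^(p+1) + 2·4^(p+1)) − 4·(3·2^p + 2·4^p) = (3)·2^p·(2 − 4) = (-6)·2^p. Since 2 | h(p) by the inductive hypothesis, 2 | 4·h(p); and 2 | -6 since -6 = 2·-3. Therefore 2 | h(p+1).
By the principle of mathematical induction, the result holds for all t ≥ 1.
Therefore the largest such d is 2.

d = 2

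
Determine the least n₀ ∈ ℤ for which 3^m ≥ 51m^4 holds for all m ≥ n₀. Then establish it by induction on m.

n₀ = 13

At m = 12: 531441 < 1057536, so the inequality fails and n₀ ≥ 13. We prove 3^m ≥ 51m^4 for all m ≥ 13.
Base step (m = 13): 3^m = 1594323 and 51m^4 = 1456611, so 1594323 ≥ 1456611.
Inductive step: suppose the statement holds for some j ≥ 13, so 3^j ≥ 51j^4.
Then 3^(j + 1) = 3·(3^j) ≥ 3·(51j^4).
Also, for j ≥ 13 we have 3·(51j^4) ≥ 51(j+1)^4, since 3 ≥ (1 + 1/j)^4 for all j ≥ 13.
Combining, 3^(j + 1) ≥ 51(j+1)^4.
By induction, the statement is established for all m ≥ 13.
Hence the smallest such n₀ is 13.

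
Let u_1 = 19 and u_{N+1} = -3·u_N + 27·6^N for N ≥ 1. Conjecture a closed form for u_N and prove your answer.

u_N = (-3)^(N - 1) + 3·6^N

Computing the first terms: u_1 = 19, u_2 = 105, u_3 = 657. This suggests u_N = (-3)^(N - 1) + 3·6^N.
Base step (N = 1): the formula gives 19 = 19 = u_1.
Inductive step: suppose the statement holds for some r ≥ 1, so u_r = (-3)^(r - 1) + 3·6^r.
Then u_{r+1} = -3·u_r + 27·6^r = -3·((-3)^(r - 1) + 3·6^r) + 27·6^r = (-3)^r + 3·6^(r + 1) = (-3)^((r+1) - 1) + 3·6^(r+1),
which is the claimed formula at N = r+1.
By induction, the statement is established for all N ≥ 1.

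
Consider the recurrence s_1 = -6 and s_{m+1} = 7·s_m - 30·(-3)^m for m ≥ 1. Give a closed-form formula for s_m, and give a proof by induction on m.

Computing the first terms: s_1 = -6, s_2 = 48, s_3 = 66. This suggests s_m = -(-3)^(m + 1) + 3·7^(m - 1).
For the base case m = 1: the formula gives -6 = -6 = s_1.
Inductive step: suppose the statement holds for some r ≥ 1, so s_r = -(-3)^(r + 1) + 3·7^(r - 1).
Then s_{r+1} = 7·s_r - 30·(-3)^r = 7·(-(-3)^(r + 1) + 3·7^(r - 1)) - 30·(-3)^r = -(-3)^(r + 2) + 3·7^r = -(-3)^((r+1) + 1) + 3·7^((r+1) - 1),
which is the claimed formula at m = r+1.
This completes the induction.

s_m = -(-3)^(m + 1) + 3·7^(m - 1)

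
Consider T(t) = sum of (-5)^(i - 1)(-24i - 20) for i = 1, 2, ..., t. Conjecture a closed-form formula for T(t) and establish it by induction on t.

T(t) = 4(-5)^t(t + 1) - 4

We claim T(t) = 4(-5)^t(t + 1) - 4 for all t ≥ 1.
For the base case t = 1: T(1) = -44, and the closed form gives -44. They agree.
Inductive step: assume the claim holds for t = i, so T(i) = 4(-5)^i(i + 1) - 4.
Then T(i+1) = T(i) + ((-5)^i(-24i - 44)) = (4(-5)^i(i + 1) - 4) + ((-5)^i(-24i - 44)).
Simplifying, T(i+1) = -20(-5)^i·i - 40(-5)^i - 4 = 4(-5)^(i+1)((i+1) + 1) - 4,
which is the closed form with t = i+1.
By the principle of mathematical induction, the result holds for all t ≥ 1.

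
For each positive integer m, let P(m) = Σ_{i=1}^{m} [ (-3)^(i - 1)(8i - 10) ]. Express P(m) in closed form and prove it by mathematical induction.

P(m) = 2(-3)^m(-m + 1) - 2

We claim P(m) = 2(-3)^m(-m + 1) - 2 for all m ≥ 1.
For the base case m = 1: P(1) = -2, and the closed form gives -2. They agree.
For the inductive step, assume it holds for an arbitrary i ≥ 1, so P(i) = 2(-3)^i(-i + 1) - 2.
Then P(i+1) = P(i) + ((-3)^i(8i - 2)) = (2(-3)^i(-i + 1) - 2) + ((-3)^i(8i - 2)).
Simplifying, P(i+1) = 6(-3)^i·i - 2 = 2(-3)^(i+1)(-(i+1) + 1) - 2,
which is the closed form with m = i+1.
By induction, the statement is established for all m ≥ 1.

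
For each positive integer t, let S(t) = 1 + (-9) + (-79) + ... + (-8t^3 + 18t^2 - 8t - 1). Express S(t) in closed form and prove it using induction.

We claim S(t) = -t(2t^3 - 2t^2 - 3t + 2) for all t ≥ 1.
For the base case t = 1: S(1) = 1, and the closed form gives 1. They agree.
For the inductive step, assume it holds for an arbitrary k ≥ 1, so S(k) = k(-2k^3 + 2k^2 + 3k - 2).
Then S(k+1) = S(k) + (-8k^3 - 6k^2 + 4k + 1) = (k(-2k^3 + 2k^2 + 3k - 2)) + (-8k^3 - 6k^2 + 4k + 1).
Simplifying, S(k+1) = -(k + 1)(2k^3 + 4k^2 - k - 1) = -(k+1)(2(k+1)^3 - 2(k+1)^2 - 3(k+1) + 2),
which is the closed form with t = k+1.
Hence, by induction on t, the claim holds for every t ≥ 1.

S(t) = -t(2t^3 - 2t^2 - 3t + 2)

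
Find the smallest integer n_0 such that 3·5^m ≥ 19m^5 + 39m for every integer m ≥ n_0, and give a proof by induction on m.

n_0 = 8

At m = 7: 234375 < 319606, so the inequality fails and n_0 ≥ 8. We prove 3·5^m ≥ 19m^5 + 39m for all m ≥ 8.
Base step (m = 8): 3·5^m = 1171875 and 19m^5 + 39m = 622904, so 1171875 ≥ 622904.
For the inductive step, assume it holds for an arbitrary j ≥ 8, so 3·5^j ≥ 19j^5 + 39j.
Then 3·5^(j + 1) = 5·(3·5^j) ≥ 5·(19j^5 + 39j).
Also, for j ≥ 8 we have 5·(19j^5 + 39j) ≥ 19(j+1)^5 + 39(j+1), since 5·(19j^5 + 39j) − (19(j+1)^5 + 39(j+1)) = 76j^5 - 95j^4 - 190j^3 - 190j^2 + 61j - 58, which is nonnegative for all j ≥ 8.
Combining, 3·5^(j + 1) ≥ 19(j+1)^5 + 39(j+1).
By induction, the statement is established for all m ≥ 8.
Hence the smallest such n_0 is 8.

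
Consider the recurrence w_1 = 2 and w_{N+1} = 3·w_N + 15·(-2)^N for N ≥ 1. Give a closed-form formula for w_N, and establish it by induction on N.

w_N = -3(-2)^N - 4·3^(N - 1)

Computing the first terms: w_1 = 2, w_2 = -24, w_3 = -12. This suggests w_N = -3(-2)^N - 4·3^(N - 1).
For the base case N = 1: the formula gives 2 = 2 = w_1.
Inductive step: suppose the statement holds for some r ≥ 1, so w_r = -3(-2)^r - 4·3^(r - 1).
Then w_{r+1} = 3·w_r + 15·(-2)^r = 3·(-3(-2)^r - 4·3^(r - 1)) + 15·(-2)^r = -3(-2)^(r + 1) - 4·3^r = -3(-2)^(r+1) - 4·3^((r+1) - 1),
which is the claimed formula at N = r+1.
Hence, by induction on N, the claim holds for every N ≥ 1.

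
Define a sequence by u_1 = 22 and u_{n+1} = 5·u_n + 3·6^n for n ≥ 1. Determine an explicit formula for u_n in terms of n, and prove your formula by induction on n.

u_n = 4·5^(n - 1) + 3·6^n

Computing the first terms: u_1 = 22, u_2 = 128, u_3 = 748. This suggests u_n = 4·5^(n - 1) + 3·6^n.
Base case (n = 1): the formula gives 22 = 22 = u_1.
Inductive step: assume the claim holds for n = j, so u_j = 4·5^(j - 1) + 3·6^j.
Then u_{j+1} = 5·u_j + 3·6^j = 5·(4·5^(j - 1) + 3·6^j) + 3·6^j = 4·5^j + 3·6^(j + 1) = 4·5^((j+1) - 1) + 3·6^(j+1),
which is the claimed formula at n = j+1.
This completes the induction.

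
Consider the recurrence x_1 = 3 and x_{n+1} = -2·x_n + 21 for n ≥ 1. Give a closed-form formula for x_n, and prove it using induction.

x_n = -(-2)^(n + 1) + 7

Computing the first terms: x_1 = 3, x_2 = 15, x_3 = -9. This suggests x_n = -(-2)^(n + 1) + 7.
Base case (n = 1): the formula gives 3 = 3 = x_1.
Inductive step: suppose the statement holds for some k ≥ 1, so x_k = -(-2)^(k + 1) + 7.
Then x_{k+1} = -2·x_k + 21 = -2·(-(-2)^(k + 1) + 7) + 21 = -(-2)^(k + 2) + 7 = -(-2)^((k+1) + 1) + 7,
which is the claimed formula at n = k+1.
This completes the induction.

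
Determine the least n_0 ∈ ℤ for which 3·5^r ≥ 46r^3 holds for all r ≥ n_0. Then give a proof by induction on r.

n_0 = 5

At r = 4: 1875 < 2944, so the inequality fails and n_0 ≥ 5. We prove 3·5^r ≥ 46r^3 for all r ≥ 5.
Base case (r = 5): 3·5^r = 9375 and 46r^3 = 5750, so 9375 ≥ 5750.
Inductive step: suppose the statement holds for some j ≥ 5, so 3·5^j ≥ 46j^3.
Then 3·5^(j + 1) = 5·(3·5^j) ≥ 5·(46j^3).
Also, for j ≥ 5 we have 5·(46j^3) ≥ 46(j+1)^3, since 5 ≥ (1 + 1/j)^3 for all j ≥ 5.
Combining, 3·5^(j + 1) ≥ 46(j+1)^3.
This completes the induction.
Hence the smallest such n_0 is 5.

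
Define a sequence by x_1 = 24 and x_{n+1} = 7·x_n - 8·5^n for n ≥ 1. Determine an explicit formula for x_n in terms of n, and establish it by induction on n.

x_n = 4·5^n + 4·7^(n - 1)

Computing the first terms: x_1 = 24, x_2 = 128, x_3 = 696. This suggests x_n = 4·5^n + 4·7^(n - 1).
For the base case n = 1: the formula gives 24 = 24 = x_1.
Inductive step: suppose the statement holds for some k ≥ 1, so x_k = 4·5^k + 4·7^(k - 1).
Then x_{k+1} = 7·x_k - 8·5^k = 7·(4·5^k + 4·7^(k - 1)) - 8·5^k = 4·5^(k + 1) + 4·7^k = 4·5^(k+1) + 4·7^((k+1) - 1),
which is the claimed formula at n = k+1.
By the principle of mathematical induction, the result holds for all n ≥ 1.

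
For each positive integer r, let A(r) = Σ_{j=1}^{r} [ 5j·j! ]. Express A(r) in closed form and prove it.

A(r) = 5(r + 1)! - 5

We claim A(r) = 5(r + 1)! - 5 for all r ≥ 1.
Base step (r = 1): A(1) = 5, and the closed form gives 5. They agree.
For the inductive step, assume it holds for an arbitrary j ≥ 1, so A(j) = 5(j + 1)! - 5.
Then A(j+1) = A(j) + (5(j + 1)(j + 1)!) = (5(j + 1)! - 5) + (5(j + 1)(j + 1)!).
Simplifying, A(j+1) = 5((j+1) + 1)! - 5,
which is the closed form with r = j+1.
This completes the induction.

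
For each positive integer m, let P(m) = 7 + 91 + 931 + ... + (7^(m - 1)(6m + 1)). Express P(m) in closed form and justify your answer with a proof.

P(m) = 7^m·m

We claim P(m) = 7^m·m for all m ≥ 1.
When m = 1: P(1) = 7, and the closed form gives 7. They agree.
Suppose the result is true for m = i, so P(i) = 7^i·i.
Then P(i+1) = P(i) + (7^i(6i + 7)) = (7^i·i) + (7^i(6i + 7)).
Simplifying, P(i+1) = 7^(i + 1)(i + 1) = 7^(i+1)·(i+1),
which is the closed form with m = i+1.
Hence, by induction on m, the claim holds for every m ≥ 1.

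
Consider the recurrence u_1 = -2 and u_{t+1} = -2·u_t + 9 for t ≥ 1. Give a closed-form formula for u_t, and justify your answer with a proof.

u_t = -5(-2)^(t - 1) + 3

Computing the first terms: u_1 = -2, u_2 = 13, u_3 = -17. This suggests u_t = -5(-2)^(t - 1) + 3.
Base step (t = 1): the formula gives -2 = -2 = u_1.
Suppose the result is true for t = i, so u_i = -5(-2)^(i - 1) + 3.
Then u_{i+1} = -2·u_i + 9 = -2·(-5(-2)^(i - 1) + 3) + 9 = -5(-2)^i + 3 = -5(-2)^((i+1) - 1) + 3,
which is the claimed formula at t = i+1.
This completes the induction.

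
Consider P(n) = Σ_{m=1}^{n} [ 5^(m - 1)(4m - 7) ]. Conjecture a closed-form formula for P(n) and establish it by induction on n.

We claim P(n) = 5^n(n - 2) + 2 for all n ≥ 1.
Base step (n = 1): P(1) = -3, and the closed form gives -3. They agree.
Suppose the result is true for n = m, so P(m) = 5^m(m - 2) + 2.
Then P(m+1) = P(m) + (5^m(4m - 3)) = (5^m(m - 2) + 2) + (5^m(4m - 3)).
Simplifying, P(m+1) = 5^(m + 1)m - 5^(m + 1) + 2 = 5^(m+1)((m+1) - 2) + 2,
which is the closed form with n = m+1.
By induction, the statement is established for all n ≥ 1.

P(n) = 5^n(n - 2) + 2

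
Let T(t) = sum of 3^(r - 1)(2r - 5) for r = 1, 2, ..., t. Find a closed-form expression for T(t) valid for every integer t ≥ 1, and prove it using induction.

We claim T(t) = 3^t(t - 3) + 3 for all t ≥ 1.
For the base case t = 1: T(1) = -3, and the closed form gives -3. They agree.
For the inductive step, assume it holds for an arbitrary r ≥ 1, so T(r) = 3^r(r - 3) + 3.
Then T(r+1) = T(r) + (3^r(2r - 3)) = (3^r(r - 3) + 3) + (3^r(2r - 3)).
Simplifying, T(r+1) = 3·3^r·r - 6·3^r + 3 = 3^(r+1)((r+1) - 3) + 3,
which is the closed form with t = r+1.
Hence, by induction on t, the claim holds for every t ≥ 1.

T(t) = 3^t(t - 3) + 3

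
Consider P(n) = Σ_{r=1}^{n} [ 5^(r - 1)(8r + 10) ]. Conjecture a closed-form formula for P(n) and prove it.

P(n) = 2·5^n(n + 1) - 2

We claim P(n) = 2·5^n(n + 1) - 2 for all n ≥ 1.
For the base case n = 1: P(1) = 18, and the closed form gives 18. They agree.
Inductive step: suppose the statement holds for some r ≥ 1, so P(r) = 2·5^r(r + 1) - 2.
Then P(r+1) = P(r) + (5^r(8r + 18)) = (2·5^r(r + 1) - 2) + (5^r(8r + 18)).
Simplifying, P(r+1) = 10·5^r·r + 20·5^r - 2 = 2·5^(r+1)((r+1) + 1) - 2,
which is the closed form with n = r+1.
By induction, the statement is established for all n ≥ 1.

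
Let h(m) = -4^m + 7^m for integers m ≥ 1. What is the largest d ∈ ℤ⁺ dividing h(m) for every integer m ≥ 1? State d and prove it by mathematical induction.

Computing the first values: h(1) = 3 and h(2) = 33; gcd(3, 33) = 3, so d ≤ 3.
We prove 3 | -4^m + 7^m for all m ≥ 1 by induction on m.
For the base case m = 1: h(1) = 3 = 3·(1), so 3 | h(1).
Inductive step: assume the claim holds for m = j, i.e. 3 | h(j). Then
7^{j+1} − 4^{j+1} = 7·7^j − 4·4^j = 7·(7^j − 4^j) + (3)·4^j. The first term is divisible by 3 by the inductive hypothesis, and the second term (3)·4^j is divisible by 3 since 3 | 3. Hence 3 | h(j+1).
By the principle of mathematical induction, the result holds for all m ≥ 1.
Therefore the largest such d is 3.

d = 3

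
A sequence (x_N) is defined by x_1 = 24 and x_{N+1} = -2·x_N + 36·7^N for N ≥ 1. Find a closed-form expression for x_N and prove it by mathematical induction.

Computing the first terms: x_1 = 24, x_2 = 204, x_3 = 1356. This suggests x_N = -(-2)^(N + 1) + 4·7^N.
Base step (N = 1): the formula gives 24 = 24 = x_1.
For the inductive step, assume it holds for an arbitrary j ≥ 1, so x_j = -(-2)^(j + 1) + 4·7^j.
Then x_{j+1} = -2·x_j + 36·7^j = -2·(-(-2)^(j + 1) + 4·7^j) + 36·7^j = -(-2)^(j + 2) + 4·7^(j + 1) = -(-2)^((j+1) + 1) + 4·7^(j+1),
which is the claimed formula at N = j+1.
This completes the induction.

x_N = -(-2)^(N + 1) + 4·7^N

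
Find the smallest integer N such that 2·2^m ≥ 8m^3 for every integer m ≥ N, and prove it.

At m = 13: 16384 < 17576, so the inequality fails and N ≥ 14. We prove 2·2^m ≥ 8m^3 for all m ≥ 14.
For the base case m = 14: 2·2^m = 32768 and 8m^3 = 21952, so 32768 ≥ 21952.
Inductive step: suppose the statement holds for some p ≥ 14, so 2·2^p ≥ 8p^3.
Then 2·2^(p + 1) = 2·(2·2^p) ≥ 2·(8p^3).
Also, for p ≥ 14 we have 2·(8p^3) ≥ 8(p+1)^3, since 2 ≥ (1 + 1/p)^3 for all p ≥ 14.
Combining, 2·2^(p + 1) ≥ 8(p+1)^3.
By the principle of mathematical induction, the result holds for all m ≥ 14.
Hence the smallest such N is 14.

N = 14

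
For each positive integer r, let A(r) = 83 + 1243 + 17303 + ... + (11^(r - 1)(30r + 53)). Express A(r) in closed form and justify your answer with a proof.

We claim A(r) = 11^r(3r + 5) - 5 for all r ≥ 1.
When r = 1: A(1) = 83, and the closed form gives 83. They agree.
Inductive step: suppose the statement holds for some k ≥ 1, so A(k) = 11^k(3k + 5) - 5.
Then A(k+1) = A(k) + (11^k(30k + 83)) = (11^k(3k + 5) - 5) + (11^k(30k + 83)).
Simplifying, A(k+1) = 33·11^k·k + 88·11^k - 5 = 11^(k+1)(3(k+1) + 5) - 5,
which is the closed form with r = k+1.
By induction, the statement is established for all r ≥ 1.

A(r) = 11^r(3r + 5) - 5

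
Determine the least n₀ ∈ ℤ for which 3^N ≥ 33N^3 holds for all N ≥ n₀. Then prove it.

n₀ = 10

At N = 9: 19683 < 24057, so the inequality fails and n₀ ≥ 10. We prove 3^N ≥ 33N^3 for all N ≥ 10.
For the base case N = 10: 3^N = 59049 and 33N^3 = 33000, so 59049 ≥ 33000.
Inductive step: assume the claim holds for N = k, so 3^k ≥ 33k^3.
Then 3^(k + 1) = 3·(3^k) ≥ 3·(33k^3).
Also, for k ≥ 10 we have 3·(33k^3) ≥ 33(k+1)^3, since 3 ≥ (1 + 1/k)^3 for all k ≥ 10.
Combining, 3^(k + 1) ≥ 33(k+1)^3.
This completes the induction.
Hence the smallest such n₀ is 10.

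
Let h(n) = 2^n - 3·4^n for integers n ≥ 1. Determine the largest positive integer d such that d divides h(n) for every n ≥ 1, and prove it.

Computing the first values: h(1) = -10 and h(2) = -44; gcd(-10, -44) = 2, so d ≤ 2.
We prove 2 | 2^n - 3·4^n for all n ≥ 1 by induction on n.
Base case (n = 1): h(1) = -10 = 2·(-5), so 2 | h(1).
For the inductive step, assume it holds for an arbitrary m ≥ 1, i.e. 2 | h(m). Then
h(m+1) − 4·h(m) = (2^(m+1) - 3·4^(m+1)) − 4·(2^m - 3·4^m) = (1)·2^m·(2 − 4) = (-2)·2^m. Since 2 | h(m) by the inductive hypothesis, 2 | 4·h(m); and 2 | -2 since -2 = 2·-1. Therefore 2 | h(m+1).
By induction, the statement is established for all n ≥ 1.
Therefore the largest such d is 2.

d = 2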